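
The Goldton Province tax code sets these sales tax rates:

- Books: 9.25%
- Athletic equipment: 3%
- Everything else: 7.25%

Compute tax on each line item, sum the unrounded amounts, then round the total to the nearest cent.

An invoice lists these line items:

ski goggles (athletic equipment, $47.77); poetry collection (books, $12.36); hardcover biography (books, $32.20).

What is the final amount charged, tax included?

$97.88

Ski goggles $47.77: athletic equipment → 3% → $1.4331
Poetry collection $12.36: books → 9.25% → $1.1433
Hardcover biography $32.20: books → 9.25% → $2.9785
Subtotal = $92.33; unrounded tax = $5.5549 → $5.55; total due = $97.88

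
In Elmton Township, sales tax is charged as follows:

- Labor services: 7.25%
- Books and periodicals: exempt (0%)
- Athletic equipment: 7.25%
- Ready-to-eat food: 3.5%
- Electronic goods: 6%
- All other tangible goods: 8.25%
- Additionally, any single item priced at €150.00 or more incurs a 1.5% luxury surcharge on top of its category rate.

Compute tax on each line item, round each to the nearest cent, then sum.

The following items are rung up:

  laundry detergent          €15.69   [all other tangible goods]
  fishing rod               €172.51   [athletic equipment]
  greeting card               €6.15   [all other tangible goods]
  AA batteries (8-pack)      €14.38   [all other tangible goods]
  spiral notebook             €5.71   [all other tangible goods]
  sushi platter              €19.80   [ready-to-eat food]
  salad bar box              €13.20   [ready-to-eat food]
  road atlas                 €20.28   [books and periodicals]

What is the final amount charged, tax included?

€287.42

Laundry detergent €15.69: all other tangible goods → 8.25% → €1.29
Fishing rod €172.51: athletic equipment → 7.25% + 1.5% surcharge = 8.75% → €15.09
Greeting card €6.15: all other tangible goods → 8.25% → €0.51
AA batteries (8-pack) €14.38: all other tangible goods → 8.25% → €1.19
Spiral notebook €5.71: all other tangible goods → 8.25% → €0.47
Sushi platter €19.80: ready-to-eat food → 3.5% → €0.69
Salad bar box €13.20: ready-to-eat food → 3.5% → €0.46
Road atlas €20.28: books and periodicals → 0% → €0.00
Subtotal = €267.72; tax = €19.70; total due = €287.42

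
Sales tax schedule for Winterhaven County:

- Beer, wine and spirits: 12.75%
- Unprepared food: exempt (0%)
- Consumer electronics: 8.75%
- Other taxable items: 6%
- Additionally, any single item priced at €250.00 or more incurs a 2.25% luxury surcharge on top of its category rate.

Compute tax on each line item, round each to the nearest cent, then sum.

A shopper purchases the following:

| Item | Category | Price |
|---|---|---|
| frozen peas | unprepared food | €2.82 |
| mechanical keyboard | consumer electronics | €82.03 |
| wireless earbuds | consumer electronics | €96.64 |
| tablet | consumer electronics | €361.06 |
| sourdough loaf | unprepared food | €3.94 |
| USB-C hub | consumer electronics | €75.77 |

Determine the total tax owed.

Frozen peas €2.82: unprepared food → 0% → €0.00
Mechanical keyboard €82.03: consumer electronics → 8.75% → €7.18
Wireless earbuds €96.64: consumer electronics → 8.75% → €8.46
Tablet €361.06: consumer electronics → 8.75% + 2.25% surcharge = 11% → €39.72
Sourdough loaf €3.94: unprepared food → 0% → €0.00
USB-C hub €75.77: consumer electronics → 8.75% → €6.63
Total tax = €7.18 + €8.46 + €39.72 + €6.63 = €61.99

€61.99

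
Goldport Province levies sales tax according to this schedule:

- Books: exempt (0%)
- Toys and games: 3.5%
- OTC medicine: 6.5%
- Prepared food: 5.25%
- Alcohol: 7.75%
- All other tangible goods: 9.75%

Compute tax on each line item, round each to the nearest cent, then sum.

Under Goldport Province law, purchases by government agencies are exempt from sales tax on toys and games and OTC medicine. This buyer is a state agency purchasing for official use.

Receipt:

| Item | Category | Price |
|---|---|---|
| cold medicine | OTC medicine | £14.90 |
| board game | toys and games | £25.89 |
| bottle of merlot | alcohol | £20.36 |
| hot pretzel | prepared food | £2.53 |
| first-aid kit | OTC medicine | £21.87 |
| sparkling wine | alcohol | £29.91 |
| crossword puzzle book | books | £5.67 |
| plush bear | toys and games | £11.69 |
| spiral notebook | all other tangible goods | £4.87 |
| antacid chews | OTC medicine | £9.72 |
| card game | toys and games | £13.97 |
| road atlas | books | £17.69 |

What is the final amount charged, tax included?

Cold medicine £14.90: OTC medicine, buyer-exempt → 0% → £0.00
Board game £25.89: toys and games, buyer-exempt → 0% → £0.00
Bottle of merlot £20.36: alcohol → 7.75% → £1.58
Hot pretzel £2.53: prepared food → 5.25% → £0.13
First-aid kit £21.87: OTC medicine, buyer-exempt → 0% → £0.00
Sparkling wine £29.91: alcohol → 7.75% → £2.32
Crossword puzzle book £5.67: books → 0% → £0.00
Plush bear £11.69: toys and games, buyer-exempt → 0% → £0.00
Spiral notebook £4.87: all other tangible goods → 9.75% → £0.47
Antacid chews £9.72: OTC medicine, buyer-exempt → 0% → £0.00
Card game £13.97: toys and games, buyer-exempt → 0% → £0.00
Road atlas £17.69: books → 0% → £0.00
Subtotal = £179.07; tax = £4.50; total due = £183.57

£183.57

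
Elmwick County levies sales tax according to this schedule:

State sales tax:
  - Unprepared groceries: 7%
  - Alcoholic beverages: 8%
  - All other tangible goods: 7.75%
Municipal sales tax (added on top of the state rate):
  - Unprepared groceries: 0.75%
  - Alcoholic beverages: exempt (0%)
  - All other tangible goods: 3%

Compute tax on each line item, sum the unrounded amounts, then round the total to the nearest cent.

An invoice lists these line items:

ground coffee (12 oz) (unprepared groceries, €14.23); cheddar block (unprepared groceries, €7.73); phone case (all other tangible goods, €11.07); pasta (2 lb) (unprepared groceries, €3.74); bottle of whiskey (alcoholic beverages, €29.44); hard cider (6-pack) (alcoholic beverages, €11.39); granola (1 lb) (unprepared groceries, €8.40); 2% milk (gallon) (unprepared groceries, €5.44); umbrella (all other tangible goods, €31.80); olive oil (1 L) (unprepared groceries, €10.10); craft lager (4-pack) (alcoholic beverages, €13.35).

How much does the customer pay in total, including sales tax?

€159.48

Ground coffee (12 oz) €14.23: unprepared groceries → 7% + 0.75% municipal = 7.75% → €1.102825
Cheddar block €7.73: unprepared groceries → 7% + 0.75% municipal = 7.75% → €0.599075
Phone case €11.07: all other tangible goods → 7.75% + 3% municipal = 10.75% → €1.190025
Pasta (2 lb) €3.74: unprepared groceries → 7% + 0.75% municipal = 7.75% → €0.28985
Bottle of whiskey €29.44: alcoholic beverages → 8% + 0% municipal = 8% → €2.3552
Hard cider (6-pack) €11.39: alcoholic beverages → 8% + 0% municipal = 8% → €0.9112
Granola (1 lb) €8.40: unprepared groceries → 7% + 0.75% municipal = 7.75% → €0.651
2% milk (gallon) €5.44: unprepared groceries → 7% + 0.75% municipal = 7.75% → €0.4216
Umbrella €31.80: all other tangible goods → 7.75% + 3% municipal = 10.75% → €3.4185
Olive oil (1 L) €10.10: unprepared groceries → 7% + 0.75% municipal = 7.75% → €0.78275
Craft lager (4-pack) €13.35: alcoholic beverages → 8% + 0% municipal = 8% → €1.068
Subtotal = €146.69; unrounded tax = €12.790025 → €12.79; total due = €159.48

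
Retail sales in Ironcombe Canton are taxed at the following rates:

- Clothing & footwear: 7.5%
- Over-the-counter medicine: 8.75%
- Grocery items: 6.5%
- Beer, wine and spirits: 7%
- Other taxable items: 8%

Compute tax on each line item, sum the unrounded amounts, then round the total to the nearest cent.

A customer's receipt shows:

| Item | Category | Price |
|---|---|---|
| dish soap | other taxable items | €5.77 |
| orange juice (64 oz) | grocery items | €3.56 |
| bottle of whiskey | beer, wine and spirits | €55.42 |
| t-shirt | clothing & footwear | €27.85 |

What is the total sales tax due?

€6.66

Dish soap €5.77: other taxable items → 8% → €0.4616
Orange juice (64 oz) €3.56: grocery items → 6.5% → €0.2314
Bottle of whiskey €55.42: beer, wine and spirits → 7% → €3.8794
T-shirt €27.85: clothing & footwear → 7.5% → €2.08875
Unrounded tax sum = €6.66115 → €6.66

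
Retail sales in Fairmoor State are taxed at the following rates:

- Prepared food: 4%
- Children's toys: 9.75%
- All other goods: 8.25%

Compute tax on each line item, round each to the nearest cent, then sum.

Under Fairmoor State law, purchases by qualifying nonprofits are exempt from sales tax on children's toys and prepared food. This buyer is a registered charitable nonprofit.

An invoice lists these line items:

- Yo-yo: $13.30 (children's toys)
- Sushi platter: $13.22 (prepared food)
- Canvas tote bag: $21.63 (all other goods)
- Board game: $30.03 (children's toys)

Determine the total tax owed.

Yo-yo $13.30: children's toys, buyer-exempt → 0% → $0.00
Sushi platter $13.22: prepared food, buyer-exempt → 0% → $0.00
Canvas tote bag $21.63: all other goods → 8.25% → $1.78
Board game $30.03: children's toys, buyer-exempt → 0% → $0.00
Total tax = $1.78

$1.78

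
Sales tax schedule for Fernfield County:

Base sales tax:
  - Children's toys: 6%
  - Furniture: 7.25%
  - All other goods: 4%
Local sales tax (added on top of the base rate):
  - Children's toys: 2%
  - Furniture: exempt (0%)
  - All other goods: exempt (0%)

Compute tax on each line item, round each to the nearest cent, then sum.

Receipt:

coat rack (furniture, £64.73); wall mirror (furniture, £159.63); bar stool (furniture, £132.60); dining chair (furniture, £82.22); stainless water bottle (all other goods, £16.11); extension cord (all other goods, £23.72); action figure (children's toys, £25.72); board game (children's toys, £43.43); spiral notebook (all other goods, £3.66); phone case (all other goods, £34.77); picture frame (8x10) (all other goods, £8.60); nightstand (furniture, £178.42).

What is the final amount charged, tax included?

Coat rack £64.73: furniture → 7.25% + 0% local = 7.25% → £4.69
Wall mirror £159.63: furniture → 7.25% + 0% local = 7.25% → £11.57
Bar stool £132.60: furniture → 7.25% + 0% local = 7.25% → £9.61
Dining chair £82.22: furniture → 7.25% + 0% local = 7.25% → £5.96
Stainless water bottle £16.11: all other goods → 4% + 0% local = 4% → £0.64
Extension cord £23.72: all other goods → 4% + 0% local = 4% → £0.95
Action figure £25.72: children's toys → 6% + 2% local = 8% → £2.06
Board game £43.43: children's toys → 6% + 2% local = 8% → £3.47
Spiral notebook £3.66: all other goods → 4% + 0% local = 4% → £0.15
Phone case £34.77: all other goods → 4% + 0% local = 4% → £1.39
Picture frame (8x10) £8.60: all other goods → 4% + 0% local = 4% → £0.34
Nightstand £178.42: furniture → 7.25% + 0% local = 7.25% → £12.94
Subtotal = £773.61; tax = £53.77; total due = £827.38

£827.38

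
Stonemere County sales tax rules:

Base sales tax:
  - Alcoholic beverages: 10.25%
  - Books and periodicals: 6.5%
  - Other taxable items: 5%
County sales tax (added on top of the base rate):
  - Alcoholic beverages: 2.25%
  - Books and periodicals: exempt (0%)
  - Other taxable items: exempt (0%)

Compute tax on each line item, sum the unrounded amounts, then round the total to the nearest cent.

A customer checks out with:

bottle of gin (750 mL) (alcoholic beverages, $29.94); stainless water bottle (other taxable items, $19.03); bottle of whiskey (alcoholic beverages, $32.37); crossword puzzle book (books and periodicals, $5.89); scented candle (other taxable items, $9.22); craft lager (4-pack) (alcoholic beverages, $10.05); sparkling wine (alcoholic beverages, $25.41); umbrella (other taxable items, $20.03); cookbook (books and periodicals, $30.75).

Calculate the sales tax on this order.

$17.02

Bottle of gin (750 mL) $29.94: alcoholic beverages → 10.25% + 2.25% county = 12.5% → $3.7425
Stainless water bottle $19.03: other taxable items → 5% + 0% county = 5% → $0.9515
Bottle of whiskey $32.37: alcoholic beverages → 10.25% + 2.25% county = 12.5% → $4.04625
Crossword puzzle book $5.89: books and periodicals → 6.5% + 0% county = 6.5% → $0.38285
Scented candle $9.22: other taxable items → 5% + 0% county = 5% → $0.461
Craft lager (4-pack) $10.05: alcoholic beverages → 10.25% + 2.25% county = 12.5% → $1.25625
Sparkling wine $25.41: alcoholic beverages → 10.25% + 2.25% county = 12.5% → $3.17625
Umbrella $20.03: other taxable items → 5% + 0% county = 5% → $1.0015
Cookbook $30.75: books and periodicals → 6.5% + 0% county = 6.5% → $1.99875
Unrounded tax sum = $17.01685 → $17.02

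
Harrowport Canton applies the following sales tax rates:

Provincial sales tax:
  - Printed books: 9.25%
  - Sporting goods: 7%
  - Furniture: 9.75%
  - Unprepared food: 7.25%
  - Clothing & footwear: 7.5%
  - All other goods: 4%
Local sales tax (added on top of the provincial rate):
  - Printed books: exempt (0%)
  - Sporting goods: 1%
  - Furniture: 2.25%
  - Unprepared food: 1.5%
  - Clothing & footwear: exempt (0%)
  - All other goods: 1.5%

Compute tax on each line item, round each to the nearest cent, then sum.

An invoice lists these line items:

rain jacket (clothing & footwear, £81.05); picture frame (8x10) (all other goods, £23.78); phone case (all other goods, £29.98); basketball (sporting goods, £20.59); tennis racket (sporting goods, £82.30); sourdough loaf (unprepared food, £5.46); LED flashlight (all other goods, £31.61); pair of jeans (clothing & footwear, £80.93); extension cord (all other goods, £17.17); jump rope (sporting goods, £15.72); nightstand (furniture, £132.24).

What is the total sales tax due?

Rain jacket £81.05: clothing & footwear → 7.5% + 0% local = 7.5% → £6.08
Picture frame (8x10) £23.78: all other goods → 4% + 1.5% local = 5.5% → £1.31
Phone case £29.98: all other goods → 4% + 1.5% local = 5.5% → £1.65
Basketball £20.59: sporting goods → 7% + 1% local = 8% → £1.65
Tennis racket £82.30: sporting goods → 7% + 1% local = 8% → £6.58
Sourdough loaf £5.46: unprepared food → 7.25% + 1.5% local = 8.75% → £0.48
LED flashlight £31.61: all other goods → 4% + 1.5% local = 5.5% → £1.74
Pair of jeans £80.93: clothing & footwear → 7.5% + 0% local = 7.5% → £6.07
Extension cord £17.17: all other goods → 4% + 1.5% local = 5.5% → £0.94
Jump rope £15.72: sporting goods → 7% + 1% local = 8% → £1.26
Nightstand £132.24: furniture → 9.75% + 2.25% local = 12% → £15.87
Total tax = £6.08 + £1.31 + £1.65 + £1.65 + £6.58 + £0.48 + £1.74 + £6.07 + £0.94 + £1.26 + £15.87 = £43.63

£43.63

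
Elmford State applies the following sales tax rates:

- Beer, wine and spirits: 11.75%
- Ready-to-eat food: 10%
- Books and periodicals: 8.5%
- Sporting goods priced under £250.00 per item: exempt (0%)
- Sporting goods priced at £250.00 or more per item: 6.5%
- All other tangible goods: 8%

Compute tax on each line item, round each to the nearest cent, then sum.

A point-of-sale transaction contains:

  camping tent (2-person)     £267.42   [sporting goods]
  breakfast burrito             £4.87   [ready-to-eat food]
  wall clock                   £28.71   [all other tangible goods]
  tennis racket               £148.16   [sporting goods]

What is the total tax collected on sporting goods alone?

£17.38

Camping tent (2-person) £267.42: sporting goods, £250.00 or more → 6.5% → £17.38
Tennis racket £148.16: sporting goods, under £250.00 → 0% → £0.00
Tax on sporting goods = £17.38 + £0.00 = £17.38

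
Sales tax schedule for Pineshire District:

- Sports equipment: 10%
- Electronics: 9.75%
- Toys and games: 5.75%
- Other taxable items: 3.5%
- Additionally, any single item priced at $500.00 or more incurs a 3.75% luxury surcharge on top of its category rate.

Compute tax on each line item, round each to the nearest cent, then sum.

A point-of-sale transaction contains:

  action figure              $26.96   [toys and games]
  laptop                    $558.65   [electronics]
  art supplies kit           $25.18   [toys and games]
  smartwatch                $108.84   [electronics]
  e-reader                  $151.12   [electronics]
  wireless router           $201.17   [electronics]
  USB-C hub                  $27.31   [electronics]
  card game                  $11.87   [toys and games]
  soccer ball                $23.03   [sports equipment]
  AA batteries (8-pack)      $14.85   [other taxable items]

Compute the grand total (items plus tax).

Action figure $26.96: toys and games → 5.75% → $1.55
Laptop $558.65: electronics → 9.75% + 3.75% surcharge = 13.5% → $75.42
Art supplies kit $25.18: toys and games → 5.75% → $1.45
Smartwatch $108.84: electronics → 9.75% → $10.61
E-reader $151.12: electronics → 9.75% → $14.73
Wireless router $201.17: electronics → 9.75% → $19.61
USB-C hub $27.31: electronics → 9.75% → $2.66
Card game $11.87: toys and games → 5.75% → $0.68
Soccer ball $23.03: sports equipment → 10% → $2.30
AA batteries (8-pack) $14.85: other taxable items → 3.5% → $0.52
Subtotal = $1148.98; tax = $129.53; total due = $1278.51

$1278.51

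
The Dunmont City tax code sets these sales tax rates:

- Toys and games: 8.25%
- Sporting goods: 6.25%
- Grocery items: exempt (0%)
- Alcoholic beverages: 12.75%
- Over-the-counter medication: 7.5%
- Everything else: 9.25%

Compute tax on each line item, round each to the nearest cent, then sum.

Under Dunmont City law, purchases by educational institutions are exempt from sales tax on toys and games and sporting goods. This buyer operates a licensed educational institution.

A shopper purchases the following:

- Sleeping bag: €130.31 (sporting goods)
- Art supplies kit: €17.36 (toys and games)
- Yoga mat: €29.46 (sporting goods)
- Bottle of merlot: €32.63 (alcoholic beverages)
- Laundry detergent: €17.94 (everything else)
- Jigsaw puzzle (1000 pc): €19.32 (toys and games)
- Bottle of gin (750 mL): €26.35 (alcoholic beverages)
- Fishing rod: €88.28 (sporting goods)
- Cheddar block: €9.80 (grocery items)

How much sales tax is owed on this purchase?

€9.18

Sleeping bag €130.31: sporting goods, buyer-exempt → 0% → €0.00
Art supplies kit €17.36: toys and games, buyer-exempt → 0% → €0.00
Yoga mat €29.46: sporting goods, buyer-exempt → 0% → €0.00
Bottle of merlot €32.63: alcoholic beverages → 12.75% → €4.16
Laundry detergent €17.94: everything else → 9.25% → €1.66
Jigsaw puzzle (1000 pc) €19.32: toys and games, buyer-exempt → 0% → €0.00
Bottle of gin (750 mL) €26.35: alcoholic beverages → 12.75% → €3.36
Fishing rod €88.28: sporting goods, buyer-exempt → 0% → €0.00
Cheddar block €9.80: grocery items → 0% → €0.00
Total tax = €4.16 + €1.66 + €3.36 = €9.18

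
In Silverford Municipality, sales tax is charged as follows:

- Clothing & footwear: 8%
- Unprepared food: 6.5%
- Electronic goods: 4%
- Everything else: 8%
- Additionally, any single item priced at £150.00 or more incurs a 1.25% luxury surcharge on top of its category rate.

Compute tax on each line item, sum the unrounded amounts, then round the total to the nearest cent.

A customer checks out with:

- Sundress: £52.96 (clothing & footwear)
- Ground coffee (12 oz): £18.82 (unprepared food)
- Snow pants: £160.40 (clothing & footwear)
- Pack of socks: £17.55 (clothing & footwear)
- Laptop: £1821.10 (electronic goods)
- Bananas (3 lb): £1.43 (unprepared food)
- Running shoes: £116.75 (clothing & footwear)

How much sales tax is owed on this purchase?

£126.74

Sundress £52.96: clothing & footwear → 8% → £4.2368
Ground coffee (12 oz) £18.82: unprepared food → 6.5% → £1.2233
Snow pants £160.40: clothing & footwear → 8% + 1.25% surcharge = 9.25% → £14.837
Pack of socks £17.55: clothing & footwear → 8% → £1.404
Laptop £1821.10: electronic goods → 4% + 1.25% surcharge = 5.25% → £95.60775
Bananas (3 lb) £1.43: unprepared food → 6.5% → £0.09295
Running shoes £116.75: clothing & footwear → 8% → £9.34
Unrounded tax sum = £126.7418 → £126.74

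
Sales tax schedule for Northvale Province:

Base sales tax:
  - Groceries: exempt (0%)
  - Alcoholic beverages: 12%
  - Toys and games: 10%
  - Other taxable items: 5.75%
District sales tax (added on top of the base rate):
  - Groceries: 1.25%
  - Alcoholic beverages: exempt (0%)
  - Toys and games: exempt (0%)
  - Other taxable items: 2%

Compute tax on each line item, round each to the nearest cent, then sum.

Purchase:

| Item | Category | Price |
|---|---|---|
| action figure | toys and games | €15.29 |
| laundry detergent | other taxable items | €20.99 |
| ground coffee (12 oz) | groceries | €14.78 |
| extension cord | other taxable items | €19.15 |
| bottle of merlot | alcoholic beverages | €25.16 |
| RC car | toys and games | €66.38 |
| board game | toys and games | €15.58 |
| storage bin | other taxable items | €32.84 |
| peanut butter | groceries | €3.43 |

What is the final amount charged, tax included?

€232.23

Action figure €15.29: toys and games → 10% + 0% district = 10% → €1.53
Laundry detergent €20.99: other taxable items → 5.75% + 2% district = 7.75% → €1.63
Ground coffee (12 oz) €14.78: groceries → 0% + 1.25% district = 1.25% → €0.18
Extension cord €19.15: other taxable items → 5.75% + 2% district = 7.75% → €1.48
Bottle of merlot €25.16: alcoholic beverages → 12% + 0% district = 12% → €3.02
RC car €66.38: toys and games → 10% + 0% district = 10% → €6.64
Board game €15.58: toys and games → 10% + 0% district = 10% → €1.56
Storage bin €32.84: other taxable items → 5.75% + 2% district = 7.75% → €2.55
Peanut butter €3.43: groceries → 0% + 1.25% district = 1.25% → €0.04
Subtotal = €213.60; tax = €18.63; total due = €232.23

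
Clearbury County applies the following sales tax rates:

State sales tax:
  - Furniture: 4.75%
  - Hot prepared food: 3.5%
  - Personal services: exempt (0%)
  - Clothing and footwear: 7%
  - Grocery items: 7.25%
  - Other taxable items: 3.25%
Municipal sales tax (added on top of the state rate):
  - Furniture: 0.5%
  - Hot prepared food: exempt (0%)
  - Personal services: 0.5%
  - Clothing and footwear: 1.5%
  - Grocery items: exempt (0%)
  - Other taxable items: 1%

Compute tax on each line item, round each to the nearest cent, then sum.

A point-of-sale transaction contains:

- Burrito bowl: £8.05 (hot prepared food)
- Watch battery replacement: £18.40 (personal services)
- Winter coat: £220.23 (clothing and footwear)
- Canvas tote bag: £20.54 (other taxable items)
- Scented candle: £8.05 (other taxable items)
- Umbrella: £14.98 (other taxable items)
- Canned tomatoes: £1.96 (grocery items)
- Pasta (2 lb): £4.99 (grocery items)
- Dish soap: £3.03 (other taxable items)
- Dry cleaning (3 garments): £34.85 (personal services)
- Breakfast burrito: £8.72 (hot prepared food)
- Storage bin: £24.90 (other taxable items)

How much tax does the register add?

£23.11

Burrito bowl £8.05: hot prepared food → 3.5% + 0% municipal = 3.5% → £0.28
Watch battery replacement £18.40: personal services → 0% + 0.5% municipal = 0.5% → £0.09
Winter coat £220.23: clothing and footwear → 7% + 1.5% municipal = 8.5% → £18.72
Canvas tote bag £20.54: other taxable items → 3.25% + 1% municipal = 4.25% → £0.87
Scented candle £8.05: other taxable items → 3.25% + 1% municipal = 4.25% → £0.34
Umbrella £14.98: other taxable items → 3.25% + 1% municipal = 4.25% → £0.64
Canned tomatoes £1.96: grocery items → 7.25% + 0% municipal = 7.25% → £0.14
Pasta (2 lb) £4.99: grocery items → 7.25% + 0% municipal = 7.25% → £0.36
Dish soap £3.03: other taxable items → 3.25% + 1% municipal = 4.25% → £0.13
Dry cleaning (3 garments) £34.85: personal services → 0% + 0.5% municipal = 0.5% → £0.17
Breakfast burrito £8.72: hot prepared food → 3.5% + 0% municipal = 3.5% → £0.31
Storage bin £24.90: other taxable items → 3.25% + 1% municipal = 4.25% → £1.06
Total tax = £0.28 + £0.09 + £18.72 + £0.87 + £0.34 + £0.64 + £0.14 + £0.36 + £0.13 + £0.17 + £0.31 + £1.06 = £23.11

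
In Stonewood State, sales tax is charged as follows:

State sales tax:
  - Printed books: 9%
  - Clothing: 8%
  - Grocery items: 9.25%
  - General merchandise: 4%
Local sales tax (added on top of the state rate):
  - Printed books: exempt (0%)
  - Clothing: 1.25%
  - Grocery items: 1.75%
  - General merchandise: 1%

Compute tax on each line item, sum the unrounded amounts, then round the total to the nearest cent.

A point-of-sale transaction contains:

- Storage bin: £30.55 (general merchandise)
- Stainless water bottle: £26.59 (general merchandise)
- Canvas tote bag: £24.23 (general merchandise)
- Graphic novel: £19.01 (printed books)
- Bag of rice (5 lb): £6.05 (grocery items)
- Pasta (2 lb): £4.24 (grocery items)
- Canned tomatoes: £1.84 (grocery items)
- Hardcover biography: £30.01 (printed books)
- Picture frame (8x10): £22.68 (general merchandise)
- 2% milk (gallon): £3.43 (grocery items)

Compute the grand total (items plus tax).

Storage bin £30.55: general merchandise → 4% + 1% local = 5% → £1.5275
Stainless water bottle £26.59: general merchandise → 4% + 1% local = 5% → £1.3295
Canvas tote bag £24.23: general merchandise → 4% + 1% local = 5% → £1.2115
Graphic novel £19.01: printed books → 9% + 0% local = 9% → £1.7109
Bag of rice (5 lb) £6.05: grocery items → 9.25% + 1.75% local = 11% → £0.6655
Pasta (2 lb) £4.24: grocery items → 9.25% + 1.75% local = 11% → £0.4664
Canned tomatoes £1.84: grocery items → 9.25% + 1.75% local = 11% → £0.2024
Hardcover biography £30.01: printed books → 9% + 0% local = 9% → £2.7009
Picture frame (8x10) £22.68: general merchandise → 4% + 1% local = 5% → £1.134
2% milk (gallon) £3.43: grocery items → 9.25% + 1.75% local = 11% → £0.3773
Subtotal = £168.63; unrounded tax = £11.3259 → £11.33; total due = £179.96

£179.96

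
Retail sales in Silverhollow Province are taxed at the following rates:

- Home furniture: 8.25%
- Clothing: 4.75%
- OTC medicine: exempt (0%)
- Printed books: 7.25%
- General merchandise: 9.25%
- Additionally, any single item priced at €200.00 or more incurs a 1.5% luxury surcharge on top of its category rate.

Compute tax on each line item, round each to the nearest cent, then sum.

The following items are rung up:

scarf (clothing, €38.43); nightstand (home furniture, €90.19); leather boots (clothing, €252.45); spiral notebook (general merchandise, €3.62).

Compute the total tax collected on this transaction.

Scarf €38.43: clothing → 4.75% → €1.83
Nightstand €90.19: home furniture → 8.25% → €7.44
Leather boots €252.45: clothing → 4.75% + 1.5% surcharge = 6.25% → €15.78
Spiral notebook €3.62: general merchandise → 9.25% → €0.33
Total tax = €1.83 + €7.44 + €15.78 + €0.33 = €25.38

€25.38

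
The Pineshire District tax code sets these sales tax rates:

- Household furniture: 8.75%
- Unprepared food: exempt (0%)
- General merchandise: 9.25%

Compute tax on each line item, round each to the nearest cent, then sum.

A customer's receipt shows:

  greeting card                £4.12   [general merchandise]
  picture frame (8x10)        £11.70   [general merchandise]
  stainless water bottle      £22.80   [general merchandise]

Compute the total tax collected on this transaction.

£3.57

Greeting card £4.12: general merchandise → 9.25% → £0.38
Picture frame (8x10) £11.70: general merchandise → 9.25% → £1.08
Stainless water bottle £22.80: general merchandise → 9.25% → £2.11
Total tax = £0.38 + £1.08 + £2.11 = £3.57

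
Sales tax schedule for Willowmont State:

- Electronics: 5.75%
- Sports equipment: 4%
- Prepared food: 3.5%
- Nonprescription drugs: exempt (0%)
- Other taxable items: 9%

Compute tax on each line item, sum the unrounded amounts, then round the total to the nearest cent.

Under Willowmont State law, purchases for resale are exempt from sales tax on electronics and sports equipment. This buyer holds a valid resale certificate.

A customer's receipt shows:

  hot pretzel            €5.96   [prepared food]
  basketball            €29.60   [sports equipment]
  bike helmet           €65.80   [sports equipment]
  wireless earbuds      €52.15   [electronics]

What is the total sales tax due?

€0.21

Hot pretzel €5.96: prepared food → 3.5% → €0.2086
Basketball €29.60: sports equipment, buyer-exempt → 0% → €0.00
Bike helmet €65.80: sports equipment, buyer-exempt → 0% → €0.00
Wireless earbuds €52.15: electronics, buyer-exempt → 0% → €0.00
Unrounded tax sum = €0.2086 → €0.21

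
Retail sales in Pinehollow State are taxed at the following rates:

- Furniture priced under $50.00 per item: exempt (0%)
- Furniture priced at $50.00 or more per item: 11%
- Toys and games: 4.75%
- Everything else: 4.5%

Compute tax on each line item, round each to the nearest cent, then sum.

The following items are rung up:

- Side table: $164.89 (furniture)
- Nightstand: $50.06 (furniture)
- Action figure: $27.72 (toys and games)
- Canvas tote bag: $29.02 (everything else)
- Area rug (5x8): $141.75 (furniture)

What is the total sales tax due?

$41.87

Side table $164.89: furniture, $50.00 or more → 11% → $18.14
Nightstand $50.06: furniture, $50.00 or more → 11% → $5.51
Action figure $27.72: toys and games → 4.75% → $1.32
Canvas tote bag $29.02: everything else → 4.5% → $1.31
Area rug (5x8) $141.75: furniture, $50.00 or more → 11% → $15.59
Total tax = $18.14 + $5.51 + $1.32 + $1.31 + $15.59 = $41.87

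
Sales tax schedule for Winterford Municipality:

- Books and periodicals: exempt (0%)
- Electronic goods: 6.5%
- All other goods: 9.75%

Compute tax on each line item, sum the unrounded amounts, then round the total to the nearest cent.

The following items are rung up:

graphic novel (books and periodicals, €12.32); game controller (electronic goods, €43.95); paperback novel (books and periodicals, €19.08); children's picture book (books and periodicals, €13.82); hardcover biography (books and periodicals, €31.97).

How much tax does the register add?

€2.86

Graphic novel €12.32: books and periodicals → 0% → €0.00
Game controller €43.95: electronic goods → 6.5% → €2.85675
Paperback novel €19.08: books and periodicals → 0% → €0.00
Children's picture book €13.82: books and periodicals → 0% → €0.00
Hardcover biography €31.97: books and periodicals → 0% → €0.00
Unrounded tax sum = €2.85675 → €2.86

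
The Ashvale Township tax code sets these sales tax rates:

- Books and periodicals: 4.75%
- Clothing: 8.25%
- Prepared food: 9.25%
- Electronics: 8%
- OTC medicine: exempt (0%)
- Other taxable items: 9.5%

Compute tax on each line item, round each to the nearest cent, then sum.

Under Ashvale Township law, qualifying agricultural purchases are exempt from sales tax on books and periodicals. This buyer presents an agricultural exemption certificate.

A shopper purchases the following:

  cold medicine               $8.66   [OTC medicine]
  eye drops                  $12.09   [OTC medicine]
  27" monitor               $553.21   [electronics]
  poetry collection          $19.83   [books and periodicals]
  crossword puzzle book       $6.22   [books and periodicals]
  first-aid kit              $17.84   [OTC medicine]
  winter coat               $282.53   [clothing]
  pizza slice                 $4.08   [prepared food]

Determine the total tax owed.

Cold medicine $8.66: OTC medicine → 0% → $0.00
Eye drops $12.09: OTC medicine → 0% → $0.00
27" monitor $553.21: electronics → 8% → $44.26
Poetry collection $19.83: books and periodicals, buyer-exempt → 0% → $0.00
Crossword puzzle book $6.22: books and periodicals, buyer-exempt → 0% → $0.00
First-aid kit $17.84: OTC medicine → 0% → $0.00
Winter coat $282.53: clothing → 8.25% → $23.31
Pizza slice $4.08: prepared food → 9.25% → $0.38
Total tax = $44.26 + $23.31 + $0.38 = $67.95

$67.95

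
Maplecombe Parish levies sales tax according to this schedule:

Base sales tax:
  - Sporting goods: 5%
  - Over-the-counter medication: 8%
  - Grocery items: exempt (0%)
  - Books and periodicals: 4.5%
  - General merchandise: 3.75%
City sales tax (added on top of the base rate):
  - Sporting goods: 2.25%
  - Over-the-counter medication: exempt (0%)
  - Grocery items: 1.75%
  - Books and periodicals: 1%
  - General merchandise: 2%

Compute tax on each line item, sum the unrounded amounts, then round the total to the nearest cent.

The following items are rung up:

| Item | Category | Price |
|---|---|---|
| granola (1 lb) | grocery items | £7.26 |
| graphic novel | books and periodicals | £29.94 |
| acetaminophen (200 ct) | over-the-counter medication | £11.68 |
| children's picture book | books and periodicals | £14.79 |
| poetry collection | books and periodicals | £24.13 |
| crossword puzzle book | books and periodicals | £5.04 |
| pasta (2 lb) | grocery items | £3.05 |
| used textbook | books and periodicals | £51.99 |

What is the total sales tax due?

Granola (1 lb) £7.26: grocery items → 0% + 1.75% city = 1.75% → £0.12705
Graphic novel £29.94: books and periodicals → 4.5% + 1% city = 5.5% → £1.6467
Acetaminophen (200 ct) £11.68: over-the-counter medication → 8% + 0% city = 8% → £0.9344
Children's picture book £14.79: books and periodicals → 4.5% + 1% city = 5.5% → £0.81345
Poetry collection £24.13: books and periodicals → 4.5% + 1% city = 5.5% → £1.32715
Crossword puzzle book £5.04: books and periodicals → 4.5% + 1% city = 5.5% → £0.2772
Pasta (2 lb) £3.05: grocery items → 0% + 1.75% city = 1.75% → £0.053375
Used textbook £51.99: books and periodicals → 4.5% + 1% city = 5.5% → £2.85945
Unrounded tax sum = £8.038775 → £8.04

£8.04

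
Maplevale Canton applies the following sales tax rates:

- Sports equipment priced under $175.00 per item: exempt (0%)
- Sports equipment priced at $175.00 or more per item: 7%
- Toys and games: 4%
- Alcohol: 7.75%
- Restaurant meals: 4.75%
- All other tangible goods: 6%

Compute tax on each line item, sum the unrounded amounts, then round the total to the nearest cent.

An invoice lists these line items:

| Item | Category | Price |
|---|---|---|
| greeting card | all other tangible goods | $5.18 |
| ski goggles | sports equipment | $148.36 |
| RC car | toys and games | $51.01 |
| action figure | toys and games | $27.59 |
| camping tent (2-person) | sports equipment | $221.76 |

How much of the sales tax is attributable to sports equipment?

$15.52

Ski goggles $148.36: sports equipment, under $175.00 → 0% → $0.00
Camping tent (2-person) $221.76: sports equipment, $175.00 or more → 7% → $15.5232
Tax on sports equipment: unrounded sum = $15.5232 → $15.52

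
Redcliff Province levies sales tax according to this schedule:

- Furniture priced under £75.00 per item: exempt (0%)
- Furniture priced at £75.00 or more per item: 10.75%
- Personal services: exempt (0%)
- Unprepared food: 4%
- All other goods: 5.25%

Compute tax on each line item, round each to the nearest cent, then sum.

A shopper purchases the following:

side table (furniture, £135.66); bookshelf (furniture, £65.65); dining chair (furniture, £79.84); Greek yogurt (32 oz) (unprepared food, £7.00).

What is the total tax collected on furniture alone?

Side table £135.66: furniture, £75.00 or more → 10.75% → £14.58
Bookshelf £65.65: furniture, under £75.00 → 0% → £0.00
Dining chair £79.84: furniture, £75.00 or more → 10.75% → £8.58
Tax on furniture = £14.58 + £0.00 + £8.58 = £23.16

£23.16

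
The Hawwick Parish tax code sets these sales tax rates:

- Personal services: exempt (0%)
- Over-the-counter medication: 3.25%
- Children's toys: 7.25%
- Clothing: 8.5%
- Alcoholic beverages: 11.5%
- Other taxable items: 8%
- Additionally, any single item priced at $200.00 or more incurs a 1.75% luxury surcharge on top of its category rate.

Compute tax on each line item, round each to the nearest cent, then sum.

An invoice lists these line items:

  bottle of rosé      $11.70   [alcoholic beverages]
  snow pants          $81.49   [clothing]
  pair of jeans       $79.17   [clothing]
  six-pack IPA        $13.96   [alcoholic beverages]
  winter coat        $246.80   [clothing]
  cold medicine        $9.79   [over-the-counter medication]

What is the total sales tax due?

Bottle of rosé $11.70: alcoholic beverages → 11.5% → $1.35
Snow pants $81.49: clothing → 8.5% → $6.93
Pair of jeans $79.17: clothing → 8.5% → $6.73
Six-pack IPA $13.96: alcoholic beverages → 11.5% → $1.61
Winter coat $246.80: clothing → 8.5% + 1.75% surcharge = 10.25% → $25.30
Cold medicine $9.79: over-the-counter medication → 3.25% → $0.32
Total tax = $1.35 + $6.93 + $6.73 + $1.61 + $25.30 + $0.32 = $42.24

$42.24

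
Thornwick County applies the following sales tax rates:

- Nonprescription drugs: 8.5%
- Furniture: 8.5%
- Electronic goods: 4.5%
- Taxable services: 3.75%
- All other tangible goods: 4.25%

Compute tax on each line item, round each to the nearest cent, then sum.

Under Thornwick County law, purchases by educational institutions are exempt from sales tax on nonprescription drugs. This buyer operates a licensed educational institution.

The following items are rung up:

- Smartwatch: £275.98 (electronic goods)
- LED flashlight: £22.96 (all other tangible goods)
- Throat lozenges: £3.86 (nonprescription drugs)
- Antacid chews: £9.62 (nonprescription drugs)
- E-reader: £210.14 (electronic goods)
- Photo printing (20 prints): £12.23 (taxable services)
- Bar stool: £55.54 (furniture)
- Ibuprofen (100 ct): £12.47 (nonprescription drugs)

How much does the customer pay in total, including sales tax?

£630.84

Smartwatch £275.98: electronic goods → 4.5% → £12.42
LED flashlight £22.96: all other tangible goods → 4.25% → £0.98
Throat lozenges £3.86: nonprescription drugs, buyer-exempt → 0% → £0.00
Antacid chews £9.62: nonprescription drugs, buyer-exempt → 0% → £0.00
E-reader £210.14: electronic goods → 4.5% → £9.46
Photo printing (20 prints) £12.23: taxable services → 3.75% → £0.46
Bar stool £55.54: furniture → 8.5% → £4.72
Ibuprofen (100 ct) £12.47: nonprescription drugs, buyer-exempt → 0% → £0.00
Subtotal = £602.80; tax = £28.04; total due = £630.84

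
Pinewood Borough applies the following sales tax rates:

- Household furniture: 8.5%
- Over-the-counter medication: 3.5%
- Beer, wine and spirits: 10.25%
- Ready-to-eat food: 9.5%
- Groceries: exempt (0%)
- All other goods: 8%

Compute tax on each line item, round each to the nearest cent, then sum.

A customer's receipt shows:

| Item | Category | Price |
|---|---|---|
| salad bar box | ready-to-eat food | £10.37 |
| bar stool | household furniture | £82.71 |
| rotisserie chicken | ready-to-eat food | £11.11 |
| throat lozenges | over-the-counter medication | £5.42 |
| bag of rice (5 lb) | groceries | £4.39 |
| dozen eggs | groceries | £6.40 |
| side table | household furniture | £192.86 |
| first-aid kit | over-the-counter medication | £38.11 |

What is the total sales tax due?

£26.99

Salad bar box £10.37: ready-to-eat food → 9.5% → £0.99
Bar stool £82.71: household furniture → 8.5% → £7.03
Rotisserie chicken £11.11: ready-to-eat food → 9.5% → £1.06
Throat lozenges £5.42: over-the-counter medication → 3.5% → £0.19
Bag of rice (5 lb) £4.39: groceries → 0% → £0.00
Dozen eggs £6.40: groceries → 0% → £0.00
Side table £192.86: household furniture → 8.5% → £16.39
First-aid kit £38.11: over-the-counter medication → 3.5% → £1.33
Total tax = £0.99 + £7.03 + £1.06 + £0.19 + £16.39 + £1.33 = £26.99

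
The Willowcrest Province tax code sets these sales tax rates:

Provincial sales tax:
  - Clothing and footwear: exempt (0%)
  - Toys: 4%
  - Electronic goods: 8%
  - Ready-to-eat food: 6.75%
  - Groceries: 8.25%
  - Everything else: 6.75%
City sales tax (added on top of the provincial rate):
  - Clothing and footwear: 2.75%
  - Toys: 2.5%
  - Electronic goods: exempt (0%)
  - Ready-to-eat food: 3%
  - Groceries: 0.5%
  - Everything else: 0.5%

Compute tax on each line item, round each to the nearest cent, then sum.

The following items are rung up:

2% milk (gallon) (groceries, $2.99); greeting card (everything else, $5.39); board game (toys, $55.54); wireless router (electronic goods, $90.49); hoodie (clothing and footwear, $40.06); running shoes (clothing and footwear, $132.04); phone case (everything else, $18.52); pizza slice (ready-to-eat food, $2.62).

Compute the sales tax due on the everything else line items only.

$1.73

Greeting card $5.39: everything else → 6.75% + 0.5% city = 7.25% → $0.39
Phone case $18.52: everything else → 6.75% + 0.5% city = 7.25% → $1.34
Tax on everything else = $0.39 + $1.34 = $1.73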